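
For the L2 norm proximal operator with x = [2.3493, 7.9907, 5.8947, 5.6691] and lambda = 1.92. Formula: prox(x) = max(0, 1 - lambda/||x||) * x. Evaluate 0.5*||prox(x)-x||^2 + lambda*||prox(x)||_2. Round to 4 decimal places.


Step 1: Compute ||x||.
||x|| = 11.6729
Step 2: Compute scaling factor.
scale = max(0, 1 - 1.92/11.6729) = 0.8355
Step 3: prox(x) = [1.9629, 6.6764, 4.9251, 4.7366]
||prox(x)|| = 9.7529
Step 4: Proximal objective.
0.5*||prox-x||^2 = 1.8432
lambda*||prox|| = 18.7256
Total = 20.5688


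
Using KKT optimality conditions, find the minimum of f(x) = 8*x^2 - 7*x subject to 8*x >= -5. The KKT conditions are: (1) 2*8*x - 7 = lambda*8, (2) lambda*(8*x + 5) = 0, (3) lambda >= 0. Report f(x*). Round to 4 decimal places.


Step 1: Try lambda = 0 (constraint inactive).
Stationarity: 2*8*x - 7 = 0
x* = 7/(2*8) = 0.4375
Check constraint: 8*0.4375 = 3.5 >= -5 -- satisfied.
Step 2: Compute optimal value.
f(x*) = 8*0.4375^2 - 7*0.4375 = -1.5313


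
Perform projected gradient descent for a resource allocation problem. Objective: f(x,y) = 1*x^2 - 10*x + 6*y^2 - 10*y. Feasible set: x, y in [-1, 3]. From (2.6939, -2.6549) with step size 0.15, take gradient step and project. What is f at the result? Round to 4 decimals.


Step 1: Compute gradient at (2.6939, -2.6549).
grad_x = 2*1*2.6939 - 10 = -4.6122
grad_y = 2*6*-2.6549 - 10 = -41.8588
Step 2: Gradient step.
x_raw = 2.6939 - 0.15*-4.6122 = 3.3857
y_raw = -2.6549 - 0.15*-41.8588 = 3.6239
Step 3: Project onto [-1, 3].
x_proj = clip(3.3857) = 3.0
y_proj = clip(3.6239) = 3.0
Step 4: Evaluate f.
f(3.0, 3.0) = 3.0


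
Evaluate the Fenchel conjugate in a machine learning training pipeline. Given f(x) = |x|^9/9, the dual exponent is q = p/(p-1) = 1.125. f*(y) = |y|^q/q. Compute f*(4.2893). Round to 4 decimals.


The conjugate exponent q satisfies 1/p + 1/q = 1.
p = 9, so q = 9/(9 - 1) = 1.125
|y|^q = 4.2893^1.125 = 5.1456
f*(4.2893) = 5.1456 / 1.125 = 4.5739


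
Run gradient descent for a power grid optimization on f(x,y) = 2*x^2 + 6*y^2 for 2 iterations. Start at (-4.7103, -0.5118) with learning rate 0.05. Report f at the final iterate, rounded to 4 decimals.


Gradient descent on f(x,y) = 2*x^2 + 6*y^2.
Starting point: (-4.7103, -0.5118), alpha = 0.05
Step 1: grad_x = 2*2*-4.7103 = -18.8412, grad_y = 2*6*-0.5118 = -6.1416
  x_1 = -4.7103 - 0.05*-18.8412 = -3.7682
  y_1 = -0.5118 - 0.05*-6.1416 = -0.2047
Step 2: grad_x = 2*2*-3.7682 = -15.073, grad_y = 2*6*-0.2047 = -2.4566
  x_2 = -3.7682 - 0.05*-15.073 = -3.0146
  y_2 = -0.2047 - 0.05*-2.4566 = -0.0819
f(-3.0146, -0.0819) = 2*(-3.0146)^2 + 6*(-0.0819)^2 = 18.2158


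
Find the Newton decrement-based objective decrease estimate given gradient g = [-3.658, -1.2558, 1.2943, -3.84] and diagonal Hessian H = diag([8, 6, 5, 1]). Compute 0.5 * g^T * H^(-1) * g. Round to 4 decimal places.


Step 1: H is diagonal, so H^(-1) * g = [-0.4573, -0.2093, 0.2589, -3.84].
Step 2: g^T H^(-1) g = sum_i g_i^2 / H_ii
  = (-3.658)^2/8 + (-1.2558)^2/6 + (1.2943)^2/5 + (-3.84)^2/1
  = 1.6726 + 0.2628 + 0.335 + 14.7456 = 17.0161
Step 3: Objective decrease = 0.5 * g^T H^(-1) g = 8.5081


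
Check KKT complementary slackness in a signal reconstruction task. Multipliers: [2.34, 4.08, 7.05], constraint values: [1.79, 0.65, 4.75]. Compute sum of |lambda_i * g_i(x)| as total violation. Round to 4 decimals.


KKT complementary slackness check:
lambda_1 * g_1 = 2.34 * 1.79 = 4.1886
lambda_2 * g_2 = 4.08 * 0.65 = 2.652
lambda_3 * g_3 = 7.05 * 4.75 = 33.4875
Total violation = 4.1886 + 2.652 + 33.4875 = 40.3281


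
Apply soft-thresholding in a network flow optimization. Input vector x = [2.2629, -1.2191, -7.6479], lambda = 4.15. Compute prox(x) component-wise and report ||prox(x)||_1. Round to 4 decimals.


Soft-thresholding with lambda = 4.15:
prox(2.2629) = sign(2.2629)*max(|2.2629| - 4.15, 0) = 0.0
prox(-1.2191) = sign(-1.2191)*max(|-1.2191| - 4.15, 0) = 0.0
prox(-7.6479) = sign(-7.6479)*max(|-7.6479| - 4.15, 0) = -3.4979
prox(x) = [0.0, 0.0, -3.4979]
||prox(x)||_1 = 0.0 + 0.0 + 3.4979 = 3.4979


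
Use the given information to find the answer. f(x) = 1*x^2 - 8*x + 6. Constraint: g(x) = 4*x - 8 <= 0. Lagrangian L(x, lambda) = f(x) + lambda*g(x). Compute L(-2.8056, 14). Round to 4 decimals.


Step 1: Evaluate f(x).
f(-2.8056) = 1*(-2.8056)^2 - 8*(-2.8056) + 6 = 36.3162
Step 2: Evaluate g(x).
g(-2.8056) = 4*-2.8056 - 8 = -19.2224
Step 3: Compute Lagrangian.
L = 36.3162 + 14*-19.2224 = -232.7974


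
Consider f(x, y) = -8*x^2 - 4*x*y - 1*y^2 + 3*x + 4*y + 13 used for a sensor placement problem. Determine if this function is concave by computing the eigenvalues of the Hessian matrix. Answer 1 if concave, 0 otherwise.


The Hessian of f(x,y) = -8*x^2 - 4*x*y - 1*y^2 + 3*x + 4*y + 13 is:
H = [[-16, -4], [-4, -2]]
Trace = -16 - 2 = -18
Determinant = -16*-2 - (-4)^2 = 16
Discriminant = (-18)^2 - 4*16 = 260.0
Eigenvalues: lambda_1 = -17.0623, lambda_2 = -0.9377
The function is concave.

1


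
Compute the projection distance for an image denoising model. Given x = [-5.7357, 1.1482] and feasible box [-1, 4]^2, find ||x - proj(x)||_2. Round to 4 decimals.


Project each component onto [-1, 4].
clip(-5.7357) = -1.0, clip(1.1482) = 1.1482
Projection = [-1.0, 1.1482]
Squared diffs: [22.4269, 0.0]
Distance = sqrt(22.4269) = 4.7357


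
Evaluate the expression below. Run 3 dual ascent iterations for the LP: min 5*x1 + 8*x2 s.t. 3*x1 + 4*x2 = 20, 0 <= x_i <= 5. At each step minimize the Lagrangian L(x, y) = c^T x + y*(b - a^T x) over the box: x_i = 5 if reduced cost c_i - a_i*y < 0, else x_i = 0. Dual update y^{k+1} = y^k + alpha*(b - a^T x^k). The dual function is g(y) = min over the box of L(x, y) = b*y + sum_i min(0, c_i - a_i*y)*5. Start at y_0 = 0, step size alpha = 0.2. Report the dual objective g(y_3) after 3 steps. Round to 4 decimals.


Dual ascent for LP: min 5*x1 + 8*x2, 3*x1 + 4*x2 = 20, 0 <= x_i <= 5
Step 1: y^k = 0.0, reduced costs: (5.0, 8.0)
  x^k = (0.0, 0.0), subgradient = b - a^T x = 20.0
  y^{k+1} = 0.0 + 0.2*20.0 = 4.0
Step 2: y^k = 4.0, reduced costs: (-7.0, -8.0)
  x^k = (5.0, 5.0), subgradient = b - a^T x = -15.0
  y^{k+1} = 4.0 + 0.2*-15.0 = 1.0
Step 3: y^k = 1.0, reduced costs: (2.0, 4.0)
  x^k = (0.0, 0.0), subgradient = b - a^T x = 20.0
  y^{k+1} = 1.0 + 0.2*20.0 = 5.0
Dual objective at y_3 = 5.0: reduced costs (-10.0, -12.0), box minimizer x = (5.0, 5.0)
g(y_3) = b*y + (c1 - a1*y)*x1 + (c2 - a2*y)*x2 = 20*5.0 + (-10.0)*5.0 + (-12.0)*5.0 = 100.0 - 50.0 - 60.0 = -10.0


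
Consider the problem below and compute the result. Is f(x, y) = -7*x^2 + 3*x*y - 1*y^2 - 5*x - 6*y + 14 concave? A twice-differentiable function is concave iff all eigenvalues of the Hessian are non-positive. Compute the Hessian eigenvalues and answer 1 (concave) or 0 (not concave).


The Hessian of f(x,y) = -7*x^2 + 3*x*y - 1*y^2 - 5*x - 6*y + 14 is:
H = [[-14, 3], [3, -2]]
Trace = -14 - 2 = -16
Determinant = -14*-2 - (3)^2 = 19
Discriminant = (-16)^2 - 4*19 = 180.0
Eigenvalues: lambda_1 = -14.7082, lambda_2 = -1.2918
The function is concave.

1


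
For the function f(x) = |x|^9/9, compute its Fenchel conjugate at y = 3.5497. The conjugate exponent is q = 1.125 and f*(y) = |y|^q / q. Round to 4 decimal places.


The conjugate exponent q satisfies 1/p + 1/q = 1.
p = 9, so q = 9/(9 - 1) = 1.125
|y|^q = 3.5497^1.125 = 4.1588
f*(3.5497) = 4.1588 / 1.125 = 3.6967


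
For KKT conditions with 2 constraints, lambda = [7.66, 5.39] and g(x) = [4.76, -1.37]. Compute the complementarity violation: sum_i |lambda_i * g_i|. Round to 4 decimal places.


KKT complementary slackness check:
lambda_1 * g_1 = 7.66 * 4.76 = 36.4616
lambda_2 * g_2 = 5.39 * -1.37 = -7.3843
Total violation = 36.4616 + 7.3843 = 43.8459


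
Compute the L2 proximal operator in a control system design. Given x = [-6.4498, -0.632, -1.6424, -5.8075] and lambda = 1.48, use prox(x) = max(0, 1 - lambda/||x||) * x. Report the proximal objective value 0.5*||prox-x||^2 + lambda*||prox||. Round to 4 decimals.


Step 1: Compute ||x||.
||x|| = 8.8557
Step 2: Compute scaling factor.
scale = max(0, 1 - 1.48/8.8557) = 0.8329
Step 3: prox(x) = [-5.3719, -0.5264, -1.3679, -4.8369]
||prox(x)|| = 7.3757
Step 4: Proximal objective.
0.5*||prox-x||^2 = 1.0952
lambda*||prox|| = 10.916
Total = 12.0113


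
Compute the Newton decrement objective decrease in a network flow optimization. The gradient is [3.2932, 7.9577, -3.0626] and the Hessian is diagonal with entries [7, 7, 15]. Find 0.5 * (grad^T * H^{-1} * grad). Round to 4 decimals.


Step 1: H is diagonal, so H^(-1) * g = [0.4705, 1.1368, -0.2042].
Step 2: g^T H^(-1) g = sum_i g_i^2 / H_ii
  = (3.2932)^2/7 + (7.9577)^2/7 + (-3.0626)^2/15
  = 1.5493 + 9.0464 + 0.6253 = 11.221
Step 3: Objective decrease = 0.5 * g^T H^(-1) g = 5.6105


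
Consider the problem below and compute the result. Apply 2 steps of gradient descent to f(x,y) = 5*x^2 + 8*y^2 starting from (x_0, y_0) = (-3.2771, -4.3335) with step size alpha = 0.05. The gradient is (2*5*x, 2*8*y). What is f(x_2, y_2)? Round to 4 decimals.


Gradient descent on f(x,y) = 5*x^2 + 8*y^2.
Starting point: (-3.2771, -4.3335), alpha = 0.05
Step 1: grad_x = 2*5*-3.2771 = -32.771, grad_y = 2*8*-4.3335 = -69.336
  x_1 = -3.2771 - 0.05*-32.771 = -1.6386
  y_1 = -4.3335 - 0.05*-69.336 = -0.8667
Step 2: grad_x = 2*5*-1.6386 = -16.3855, grad_y = 2*8*-0.8667 = -13.8672
  x_2 = -1.6386 - 0.05*-16.3855 = -0.8193
  y_2 = -0.8667 - 0.05*-13.8672 = -0.1733
f(-0.8193, -0.1733) = 5*(-0.8193)^2 + 8*(-0.1733)^2 = 3.5964


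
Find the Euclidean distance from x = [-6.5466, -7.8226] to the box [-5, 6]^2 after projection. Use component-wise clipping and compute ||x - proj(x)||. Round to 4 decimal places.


Project each component onto [-5, 6].
clip(-6.5466) = -5.0, clip(-7.8226) = -5.0
Projection = [-5.0, -5.0]
Squared diffs: [2.392, 7.9671]
Distance = sqrt(10.3591) = 3.2185


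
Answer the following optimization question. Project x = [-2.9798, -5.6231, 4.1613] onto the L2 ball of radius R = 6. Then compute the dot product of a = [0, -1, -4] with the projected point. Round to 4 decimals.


Step 1: Compute ||x|| (intermediates to 6 decimals).
||x|| = sqrt((-2.9798)^2 + (-5.6231)^2 + 4.1613^2) = 7.60361
Step 2: Project.
Since ||x|| > R, scale = R/||x|| = 6/7.60361 = 0.789099, proj(x) = scale * x
proj(x) = [-2.351357, -4.437183, 3.283678]
Step 3: Dot product.
a^T * proj(x) = 0*(-2.351357) - 1*(-4.437183) - 4*3.283678 = -8.6975


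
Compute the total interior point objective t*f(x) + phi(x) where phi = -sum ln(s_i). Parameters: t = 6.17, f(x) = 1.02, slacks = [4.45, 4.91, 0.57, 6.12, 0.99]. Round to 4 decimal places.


Step 1: Compute log-barrier.
ln values: [1.4929, 1.5913, -0.5621, 1.8116, -0.0101]
phi = -(1.4929 + 1.5913 - 0.5621 + 1.8116 - 0.0101) = -4.3236
Step 2: Compute augmented objective.
t*f(x) = 6.17*1.02 = 6.2934
Total = 6.2934 - 4.3236 = 1.9698


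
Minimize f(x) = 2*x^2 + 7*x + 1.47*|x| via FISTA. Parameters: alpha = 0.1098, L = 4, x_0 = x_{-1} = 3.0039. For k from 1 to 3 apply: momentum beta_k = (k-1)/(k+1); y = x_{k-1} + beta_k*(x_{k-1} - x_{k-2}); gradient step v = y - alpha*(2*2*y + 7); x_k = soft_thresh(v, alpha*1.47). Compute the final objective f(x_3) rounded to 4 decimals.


FISTA on f(x) = 2*x^2 + 7*x + 1.47*|x|
L = 4, alpha = 0.1098
Iteration 1: beta = 0.0, y = 3.0039 + 0.0*(3.0039 - 3.0039) = 3.0039
  grad(y) = 19.0156, v = y - alpha*grad = 0.916
  prox(v) = soft_thresh(0.916, 0.1614) = 0.7546
Iteration 2: beta = 0.3333, y = 0.7546 + 0.3333*(0.7546 - 3.0039) = 0.0048
  grad(y) = 7.0192, v = y - alpha*grad = -0.7659
  prox(v) = soft_thresh(-0.7659, 0.1614) = -0.6045
Iteration 3: beta = 0.5, y = -0.6045 + 0.5*(-0.6045 - 0.7546) = -1.284
  grad(y) = 1.8639, v = y - alpha*grad = -1.4887
  prox(v) = soft_thresh(-1.4887, 0.1614) = -1.3273
f(x_3) = 2*(-1.3273)^2 + 7*(-1.3273) + 1.47*|-1.3273| = -3.8165


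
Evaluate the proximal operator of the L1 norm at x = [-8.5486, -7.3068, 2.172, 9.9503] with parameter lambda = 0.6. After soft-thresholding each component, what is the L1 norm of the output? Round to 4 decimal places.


Soft-thresholding with lambda = 0.6:
prox(-8.5486) = sign(-8.5486)*max(|-8.5486| - 0.6, 0) = -7.9486
prox(-7.3068) = sign(-7.3068)*max(|-7.3068| - 0.6, 0) = -6.7068
prox(2.172) = sign(2.172)*max(|2.172| - 0.6, 0) = 1.572
prox(9.9503) = sign(9.9503)*max(|9.9503| - 0.6, 0) = 9.3503
prox(x) = [-7.9486, -6.7068, 1.572, 9.3503]
||prox(x)||_1 = 7.9486 + 6.7068 + 1.572 + 9.3503 = 25.5777


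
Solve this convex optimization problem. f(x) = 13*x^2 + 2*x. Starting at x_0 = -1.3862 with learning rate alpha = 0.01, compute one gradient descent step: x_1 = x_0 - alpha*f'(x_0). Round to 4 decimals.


We compute the gradient at x_0 and apply the update.
f'(x) = 26*x + 2
f'(-1.3862) = 26*-1.3862 + 2 = -34.0412
x_1 = -1.3862 - 0.01*-34.0412 = -1.0458


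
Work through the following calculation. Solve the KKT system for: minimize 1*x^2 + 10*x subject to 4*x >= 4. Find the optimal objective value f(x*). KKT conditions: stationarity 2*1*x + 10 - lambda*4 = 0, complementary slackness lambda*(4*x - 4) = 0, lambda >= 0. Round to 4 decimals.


Step 1: Try lambda = 0 (constraint inactive).
x_unc = -10/(2*1) = -5.0
Check: 4*-5.0 = -20.0 < 4 -- violated!
Step 2: Constraint must be active: 4*x = 4
x* = 4/4 = 1.0
lambda = (2*1*1.0 + 10)/4 = 3.0
Step 3: Compute optimal value.
f(x*) = 1*1.0^2 + 10*1.0 = 11.0


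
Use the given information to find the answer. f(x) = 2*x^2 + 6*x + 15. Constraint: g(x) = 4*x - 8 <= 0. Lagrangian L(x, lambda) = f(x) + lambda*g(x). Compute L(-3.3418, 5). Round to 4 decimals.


Step 1: Evaluate f(x).
f(-3.3418) = 2*(-3.3418)^2 + 6*(-3.3418) + 15 = 17.2845
Step 2: Evaluate g(x).
g(-3.3418) = 4*-3.3418 - 8 = -21.3672
Step 3: Compute Lagrangian.
L = 17.2845 + 5*-21.3672 = -89.5515


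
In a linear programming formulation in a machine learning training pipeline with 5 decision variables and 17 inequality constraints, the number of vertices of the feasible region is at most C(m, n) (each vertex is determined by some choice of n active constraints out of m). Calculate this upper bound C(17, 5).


Each vertex corresponds to some choice of n active constraints out of m, so the number of vertices is at most C(m, n) = m! / (n!(m-n)!).
m = 17, n = 5
Numerator: 17 * 16 * 15 * 14 * 13
Denominator: 5! = 120
C(17, 5) = 6188


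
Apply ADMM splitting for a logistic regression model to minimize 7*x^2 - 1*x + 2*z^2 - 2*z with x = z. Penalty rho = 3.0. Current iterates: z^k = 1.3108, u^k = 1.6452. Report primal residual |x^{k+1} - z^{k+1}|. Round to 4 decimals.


ADMM iteration with rho = 3.0, z^k = 1.3108, u^k = 1.6452
Step 1: x-update.
Minimize 7*x^2 - 1*x + (3.0/2)*(x - 1.3108 + 1.6452)^2
FOC: (2*7 + 3.0)*x = 1 + 3.0*(1.3108 - 1.6452)
x^{k+1} = -0.0002
Step 2: z-update.
Minimize 2*z^2 - 2*z + (3.0/2)*(-0.0002 - z + 1.6452)^2
FOC: (2*2 + 3.0)*z = 2 + 3.0*(-0.0002 + 1.6452)
z^{k+1} = 0.9907
Step 3: u-update.
u^{k+1} = 1.6452 - 0.0002 - 0.9907 = 0.6543
Step 4: Primal residual = |-0.0002 - 0.9907| = 0.9909


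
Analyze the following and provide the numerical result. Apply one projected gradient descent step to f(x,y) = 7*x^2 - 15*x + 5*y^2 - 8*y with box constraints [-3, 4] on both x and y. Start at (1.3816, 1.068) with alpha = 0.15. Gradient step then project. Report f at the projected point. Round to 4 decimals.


Step 1: Compute gradient at (1.3816, 1.068).
grad_x = 2*7*1.3816 - 15 = 4.3424
grad_y = 2*5*1.068 - 8 = 2.68
Step 2: Gradient step.
x_raw = 1.3816 - 0.15*4.3424 = 0.7302
y_raw = 1.068 - 0.15*2.68 = 0.666
Step 3: Project onto [-3, 4].
x_proj = clip(0.7302) = 0.7302
y_proj = clip(0.666) = 0.666
Step 4: Evaluate f.
f(0.7302, 0.666) = -10.3311


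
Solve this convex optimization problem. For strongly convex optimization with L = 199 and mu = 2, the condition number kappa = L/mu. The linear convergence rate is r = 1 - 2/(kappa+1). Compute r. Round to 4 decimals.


Step 1: Compute the condition number.
kappa = L/mu = 199/2 = 99.5
Step 2: Compute the convergence rate.
r = 1 - 2/(kappa + 1) = 1 - 2*mu/(L + mu) = (L - mu)/(L + mu) = 197/201 = 0.9801


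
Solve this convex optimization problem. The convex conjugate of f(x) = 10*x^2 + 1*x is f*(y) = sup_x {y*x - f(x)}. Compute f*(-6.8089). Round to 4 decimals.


f*(y) = sup_x {y*x - a*x^2 - b*x} = sup_x {(y-b)*x - a*x^2}
FOC: (y - b) - 2a*x = 0 => x* = (y - b)/(2a)
x* = (-6.8089 - 1)/(2*10) = -0.3904
f*(-6.8089) = (y-b)^2/(4a) = (-6.8089 - 1)^2/(4*10)
= 60.9789/40 = 1.5245


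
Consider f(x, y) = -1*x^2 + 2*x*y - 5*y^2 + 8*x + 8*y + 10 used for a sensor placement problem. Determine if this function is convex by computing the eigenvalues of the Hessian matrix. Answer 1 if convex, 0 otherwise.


The Hessian of f(x,y) = -1*x^2 + 2*x*y - 5*y^2 + 8*x + 8*y + 10 is:
H = [[-2, 2], [2, -10]]
Trace = -2 - 10 = -12
Determinant = -2*-10 - (2)^2 = 16
Discriminant = (-12)^2 - 4*16 = 80.0
Eigenvalues: lambda_1 = -10.4721, lambda_2 = -1.5279
The function is not convex.

0


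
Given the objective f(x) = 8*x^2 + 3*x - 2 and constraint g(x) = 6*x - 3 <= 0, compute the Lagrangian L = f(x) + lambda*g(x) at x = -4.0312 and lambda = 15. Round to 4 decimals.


Step 1: Evaluate f(x).
f(-4.0312) = 8*(-4.0312)^2 + 3*(-4.0312) - 2 = 115.911
Step 2: Evaluate g(x).
g(-4.0312) = 6*-4.0312 - 3 = -27.1872
Step 3: Compute Lagrangian.
L = 115.911 + 15*-27.1872 = -291.897


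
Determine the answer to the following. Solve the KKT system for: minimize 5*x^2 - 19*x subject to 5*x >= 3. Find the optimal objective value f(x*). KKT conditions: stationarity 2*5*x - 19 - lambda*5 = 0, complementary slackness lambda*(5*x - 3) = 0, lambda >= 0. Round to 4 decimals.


Step 1: Try lambda = 0 (constraint inactive).
Stationarity: 2*5*x - 19 = 0
x* = 19/(2*5) = 1.9
Check constraint: 5*1.9 = 9.5 >= 3 -- satisfied.
Step 2: Compute optimal value.
f(x*) = 5*1.9^2 - 19*1.9 = -18.05


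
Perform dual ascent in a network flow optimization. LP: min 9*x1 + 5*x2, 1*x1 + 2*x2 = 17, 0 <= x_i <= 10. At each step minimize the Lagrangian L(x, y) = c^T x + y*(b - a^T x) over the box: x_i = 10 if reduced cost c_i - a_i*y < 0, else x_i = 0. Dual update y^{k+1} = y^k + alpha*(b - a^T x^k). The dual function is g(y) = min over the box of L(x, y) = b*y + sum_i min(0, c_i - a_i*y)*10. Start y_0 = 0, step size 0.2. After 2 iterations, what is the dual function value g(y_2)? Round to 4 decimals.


Dual ascent for LP: min 9*x1 + 5*x2, 1*x1 + 2*x2 = 17, 0 <= x_i <= 10
Step 1: y^k = 0.0, reduced costs: (9.0, 5.0)
  x^k = (0.0, 0.0), subgradient = b - a^T x = 17.0
  y^{k+1} = 0.0 + 0.2*17.0 = 3.4
Step 2: y^k = 3.4, reduced costs: (5.6, -1.8)
  x^k = (0.0, 10.0), subgradient = b - a^T x = -3.0
  y^{k+1} = 3.4 + 0.2*-3.0 = 2.8
Dual objective at y_2 = 2.8: reduced costs (6.2, -0.6), box minimizer x = (0.0, 10.0)
g(y_2) = b*y + (c1 - a1*y)*x1 + (c2 - a2*y)*x2 = 17*2.8 + 6.2*0.0 + (-0.6)*10.0 = 47.6 + 0.0 - 6.0 = 41.6


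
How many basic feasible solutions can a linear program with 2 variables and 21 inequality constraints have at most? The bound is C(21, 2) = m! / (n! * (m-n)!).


Each vertex corresponds to some choice of n active constraints out of m, so the number of vertices is at most C(m, n) = m! / (n!(m-n)!).
m = 21, n = 2
Numerator: 21 * 20
Denominator: 2! = 2
C(21, 2) = 210


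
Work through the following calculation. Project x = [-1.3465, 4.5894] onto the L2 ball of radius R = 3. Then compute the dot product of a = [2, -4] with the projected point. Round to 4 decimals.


Step 1: Compute ||x|| (intermediates to 6 decimals).
||x|| = sqrt((-1.3465)^2 + 4.5894^2) = 4.78285
Step 2: Project.
Since ||x|| > R, scale = R/||x|| = 3/4.78285 = 0.627241, proj(x) = scale * x
proj(x) = [-0.84458, 2.87866]
Step 3: Dot product.
a^T * proj(x) = 2*(-0.84458) - 4*2.87866 = -13.2038


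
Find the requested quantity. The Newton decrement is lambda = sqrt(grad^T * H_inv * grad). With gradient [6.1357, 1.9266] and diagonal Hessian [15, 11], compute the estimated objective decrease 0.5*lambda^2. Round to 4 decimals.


Step 1: H is diagonal, so H^(-1) * g = [0.409, 0.1751].
Step 2: g^T H^(-1) g = sum_i g_i^2 / H_ii
  = (6.1357)^2/15 + (1.9266)^2/11
  = 2.5098 + 0.3374 = 2.8472
Step 3: Objective decrease = 0.5 * g^T H^(-1) g = 1.4236


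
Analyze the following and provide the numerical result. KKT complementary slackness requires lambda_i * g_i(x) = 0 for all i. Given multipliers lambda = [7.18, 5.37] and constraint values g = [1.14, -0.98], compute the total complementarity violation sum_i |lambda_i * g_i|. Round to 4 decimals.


KKT complementary slackness check:
lambda_1 * g_1 = 7.18 * 1.14 = 8.1852
lambda_2 * g_2 = 5.37 * -0.98 = -5.2626
Total violation = 8.1852 + 5.2626 = 13.4478


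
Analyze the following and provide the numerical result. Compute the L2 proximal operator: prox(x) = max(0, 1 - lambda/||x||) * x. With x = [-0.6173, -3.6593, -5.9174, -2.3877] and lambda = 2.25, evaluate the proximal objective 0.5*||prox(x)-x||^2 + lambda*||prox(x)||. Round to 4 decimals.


Step 1: Compute ||x||.
||x|| = 7.3816
Step 2: Compute scaling factor.
scale = max(0, 1 - 2.25/7.3816) = 0.6952
Step 3: prox(x) = [-0.4291, -2.5439, -4.1137, -1.6599]
||prox(x)|| = 5.1316
Step 4: Proximal objective.
0.5*||prox-x||^2 = 2.5313
lambda*||prox|| = 11.5461
Total = 14.0774


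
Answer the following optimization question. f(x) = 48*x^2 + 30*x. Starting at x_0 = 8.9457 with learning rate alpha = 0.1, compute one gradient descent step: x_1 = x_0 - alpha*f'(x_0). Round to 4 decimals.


We compute the gradient at x_0 and apply the update.
f'(x) = 96*x + 30
f'(8.9457) = 96*8.9457 + 30 = 888.7872
x_1 = 8.9457 - 0.1*888.7872 = -79.933


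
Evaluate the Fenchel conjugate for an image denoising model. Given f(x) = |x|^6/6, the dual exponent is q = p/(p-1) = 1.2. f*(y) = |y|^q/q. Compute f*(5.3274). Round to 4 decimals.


The conjugate exponent q satisfies 1/p + 1/q = 1.
p = 6, so q = 6/(6 - 1) = 1.2
|y|^q = 5.3274^1.2 = 7.4442
f*(5.3274) = 7.4442 / 1.2 = 6.2035


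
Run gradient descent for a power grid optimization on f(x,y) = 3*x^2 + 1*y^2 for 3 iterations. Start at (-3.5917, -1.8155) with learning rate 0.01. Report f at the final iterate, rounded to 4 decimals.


Gradient descent on f(x,y) = 3*x^2 + 1*y^2.
Starting point: (-3.5917, -1.8155), alpha = 0.01
Step 1: grad_x = 2*3*-3.5917 = -21.5502, grad_y = 2*1*-1.8155 = -3.631
  x_1 = -3.5917 - 0.01*-21.5502 = -3.3762
  y_1 = -1.8155 - 0.01*-3.631 = -1.7792
Step 2: grad_x = 2*3*-3.3762 = -20.2572, grad_y = 2*1*-1.7792 = -3.5584
  x_2 = -3.3762 - 0.01*-20.2572 = -3.1736
  y_2 = -1.7792 - 0.01*-3.5584 = -1.7436
Step 3: grad_x = 2*3*-3.1736 = -19.0418, grad_y = 2*1*-1.7436 = -3.4872
  x_3 = -3.1736 - 0.01*-19.0418 = -2.9832
  y_3 = -1.7436 - 0.01*-3.4872 = -1.7087
f(-2.9832, -1.7087) = 3*(-2.9832)^2 + 1*(-1.7087)^2 = 29.6184


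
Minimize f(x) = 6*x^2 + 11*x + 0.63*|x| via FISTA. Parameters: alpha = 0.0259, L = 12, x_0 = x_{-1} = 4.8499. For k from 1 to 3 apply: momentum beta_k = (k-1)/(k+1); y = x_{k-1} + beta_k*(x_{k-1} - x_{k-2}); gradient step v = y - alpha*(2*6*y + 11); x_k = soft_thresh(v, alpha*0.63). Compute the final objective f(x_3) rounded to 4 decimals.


FISTA on f(x) = 6*x^2 + 11*x + 0.63*|x|
L = 12, alpha = 0.0259
Iteration 1: beta = 0.0, y = 4.8499 + 0.0*(4.8499 - 4.8499) = 4.8499
  grad(y) = 69.1988, v = y - alpha*grad = 3.0577
  prox(v) = soft_thresh(3.0577, 0.0163) = 3.0413
Iteration 2: beta = 0.3333, y = 3.0413 + 0.3333*(3.0413 - 4.8499) = 2.4385
  grad(y) = 40.2617, v = y - alpha*grad = 1.3957
  prox(v) = soft_thresh(1.3957, 0.0163) = 1.3794
Iteration 3: beta = 0.5, y = 1.3794 + 0.5*(1.3794 - 3.0413) = 0.5484
  grad(y) = 17.5809, v = y - alpha*grad = 0.0931
  prox(v) = soft_thresh(0.0931, 0.0163) = 0.0767
f(x_3) = 6*0.0767^2 + 11*0.0767 + 0.63*|0.0767| = 0.9279


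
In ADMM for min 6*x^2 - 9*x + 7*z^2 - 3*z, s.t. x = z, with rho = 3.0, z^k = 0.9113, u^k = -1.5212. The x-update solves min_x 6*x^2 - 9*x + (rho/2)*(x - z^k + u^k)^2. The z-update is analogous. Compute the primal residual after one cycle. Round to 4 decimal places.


ADMM iteration with rho = 3.0, z^k = 0.9113, u^k = -1.5212
Step 1: x-update.
Minimize 6*x^2 - 9*x + (3.0/2)*(x - 0.9113 - 1.5212)^2
FOC: (2*6 + 3.0)*x = 9 + 3.0*(0.9113 + 1.5212)
x^{k+1} = 1.0865
Step 2: z-update.
Minimize 7*z^2 - 3*z + (3.0/2)*(1.0865 - z - 1.5212)^2
FOC: (2*7 + 3.0)*z = 3 + 3.0*(1.0865 - 1.5212)
z^{k+1} = 0.0998
Step 3: u-update.
u^{k+1} = -1.5212 + 1.0865 - 0.0998 = -0.5345
Step 4: Primal residual = |1.0865 - 0.0998| = 0.9867


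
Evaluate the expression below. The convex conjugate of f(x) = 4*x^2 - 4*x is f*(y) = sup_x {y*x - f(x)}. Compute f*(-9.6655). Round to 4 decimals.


f*(y) = sup_x {y*x - a*x^2 - b*x} = sup_x {(y-b)*x - a*x^2}
FOC: (y - b) - 2a*x = 0 => x* = (y - b)/(2a)
x* = (-9.6655 + 4)/(2*4) = -0.7082
f*(-9.6655) = (y-b)^2/(4a) = (-9.6655 + 4)^2/(4*4)
= 32.0979/16 = 2.0061


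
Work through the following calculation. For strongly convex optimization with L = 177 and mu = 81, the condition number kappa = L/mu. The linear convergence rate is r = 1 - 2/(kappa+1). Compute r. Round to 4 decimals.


Step 1: Compute the condition number.
kappa = L/mu = 177/81 = 2.1852
Step 2: Compute the convergence rate.
r = 1 - 2/(kappa + 1) = 1 - 2*mu/(L + mu) = (L - mu)/(L + mu) = 96/258 = 0.3721


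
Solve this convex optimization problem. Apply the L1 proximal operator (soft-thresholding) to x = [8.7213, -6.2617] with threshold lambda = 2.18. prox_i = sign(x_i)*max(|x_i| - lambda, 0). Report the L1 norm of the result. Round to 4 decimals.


Soft-thresholding with lambda = 2.18:
prox(8.7213) = sign(8.7213)*max(|8.7213| - 2.18, 0) = 6.5413
prox(-6.2617) = sign(-6.2617)*max(|-6.2617| - 2.18, 0) = -4.0817
prox(x) = [6.5413, -4.0817]
||prox(x)||_1 = 6.5413 + 4.0817 = 10.623


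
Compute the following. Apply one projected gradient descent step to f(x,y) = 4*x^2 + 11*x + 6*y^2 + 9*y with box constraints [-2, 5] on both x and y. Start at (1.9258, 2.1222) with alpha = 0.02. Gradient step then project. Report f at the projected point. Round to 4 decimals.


Step 1: Compute gradient at (1.9258, 2.1222).
grad_x = 2*4*1.9258 + 11 = 26.4064
grad_y = 2*6*2.1222 + 9 = 34.4664
Step 2: Gradient step.
x_raw = 1.9258 - 0.02*26.4064 = 1.3977
y_raw = 2.1222 - 0.02*34.4664 = 1.4329
Step 3: Project onto [-2, 5].
x_proj = clip(1.3977) = 1.3977
y_proj = clip(1.4329) = 1.4329
Step 4: Evaluate f.
f(1.3977, 1.4329) = 48.4029


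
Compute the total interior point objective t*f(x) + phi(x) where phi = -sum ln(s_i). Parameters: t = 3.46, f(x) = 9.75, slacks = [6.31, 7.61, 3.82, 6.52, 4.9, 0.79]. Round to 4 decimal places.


Step 1: Compute log-barrier.
ln values: [1.8421, 2.0295, 1.3403, 1.8749, 1.5892, -0.2357]
phi = -(1.8421 + 2.0295 + 1.3403 + 1.8749 + 1.5892 - 0.2357) = -8.4402
Step 2: Compute augmented objective.
t*f(x) = 3.46*9.75 = 33.735
Total = 33.735 - 8.4402 = 25.2948


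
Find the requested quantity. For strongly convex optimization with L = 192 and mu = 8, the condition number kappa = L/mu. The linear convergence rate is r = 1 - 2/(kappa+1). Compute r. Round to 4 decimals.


Step 1: Compute the condition number.
kappa = L/mu = 192/8 = 24.0
Step 2: Compute the convergence rate.
r = 1 - 2/(kappa + 1) = 1 - 2*mu/(L + mu) = (L - mu)/(L + mu) = 184/200 = 0.92


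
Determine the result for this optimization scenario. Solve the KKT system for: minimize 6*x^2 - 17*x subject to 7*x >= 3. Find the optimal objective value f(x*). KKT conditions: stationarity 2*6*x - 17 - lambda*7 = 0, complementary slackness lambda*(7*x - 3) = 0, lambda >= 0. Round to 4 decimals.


Step 1: Try lambda = 0 (constraint inactive).
Stationarity: 2*6*x - 17 = 0
x* = 17/(2*6) = 17/12 = 1.4167 (rounded; the exact value 17/12 is used below)
Check constraint: 7*1.4167 = 9.9169 >= 3 -- satisfied.
Step 2: Compute optimal value.
f(x*) = 6*(17/12)^2 - 17*(17/12) = -12.0417


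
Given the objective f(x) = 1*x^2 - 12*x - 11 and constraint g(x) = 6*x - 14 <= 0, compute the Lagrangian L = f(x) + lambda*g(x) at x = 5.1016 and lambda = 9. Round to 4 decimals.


Step 1: Evaluate f(x).
f(5.1016) = 1*5.1016^2 - 12*5.1016 - 11 = -46.1929
Step 2: Evaluate g(x).
g(5.1016) = 6*5.1016 - 14 = 16.6096
Step 3: Compute Lagrangian.
L = -46.1929 + 9*16.6096 = 103.2935


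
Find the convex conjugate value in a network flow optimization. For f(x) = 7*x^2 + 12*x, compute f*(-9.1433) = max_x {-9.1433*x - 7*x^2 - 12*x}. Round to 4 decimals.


f*(y) = sup_x {y*x - a*x^2 - b*x} = sup_x {(y-b)*x - a*x^2}
FOC: (y - b) - 2a*x = 0 => x* = (y - b)/(2a)
x* = (-9.1433 - 12)/(2*7) = -1.5102
f*(-9.1433) = (y-b)^2/(4a) = (-9.1433 - 12)^2/(4*7)
= 447.0391/28 = 15.9657


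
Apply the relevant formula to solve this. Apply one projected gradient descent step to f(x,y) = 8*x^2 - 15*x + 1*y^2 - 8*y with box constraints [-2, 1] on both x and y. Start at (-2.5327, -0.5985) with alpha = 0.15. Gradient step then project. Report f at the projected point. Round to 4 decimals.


Step 1: Compute gradient at (-2.5327, -0.5985).
grad_x = 2*8*-2.5327 - 15 = -55.5232
grad_y = 2*1*-0.5985 - 8 = -9.197
Step 2: Gradient step.
x_raw = -2.5327 - 0.15*-55.5232 = 5.7958
y_raw = -0.5985 - 0.15*-9.197 = 0.7811
Step 3: Project onto [-2, 1].
x_proj = clip(5.7958) = 1.0
y_proj = clip(0.7811) = 0.7811
Step 4: Evaluate f.
f(1.0, 0.7811) = -12.6384


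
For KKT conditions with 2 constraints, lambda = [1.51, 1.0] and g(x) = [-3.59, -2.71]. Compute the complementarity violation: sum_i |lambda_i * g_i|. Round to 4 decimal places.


KKT complementary slackness check:
lambda_1 * g_1 = 1.51 * -3.59 = -5.4209
lambda_2 * g_2 = 1.0 * -2.71 = -2.71
Total violation = 5.4209 + 2.71 = 8.1309


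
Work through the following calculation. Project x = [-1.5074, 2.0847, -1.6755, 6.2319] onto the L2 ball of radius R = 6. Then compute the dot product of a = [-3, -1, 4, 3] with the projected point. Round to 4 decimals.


Step 1: Compute ||x|| (intermediates to 6 decimals).
||x|| = sqrt((-1.5074)^2 + 2.0847^2 + (-1.6755)^2 + 6.2319^2) = 6.947093
Step 2: Project.
Since ||x|| > R, scale = R/||x|| = 6/6.947093 = 0.863671, proj(x) = scale * x
proj(x) = [-1.301898, 1.800495, -1.447081, 5.382311]
Step 3: Dot product.
a^T * proj(x) = -3*(-1.301898) - 1*1.800495 + 4*(-1.447081) + 3*5.382311 = 12.4638


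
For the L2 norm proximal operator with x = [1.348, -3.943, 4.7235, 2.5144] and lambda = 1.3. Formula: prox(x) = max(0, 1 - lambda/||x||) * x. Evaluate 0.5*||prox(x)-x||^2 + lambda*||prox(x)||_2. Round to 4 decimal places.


Step 1: Compute ||x||.
||x|| = 6.7822
Step 2: Compute scaling factor.
scale = max(0, 1 - 1.3/6.7822) = 0.8083
Step 3: prox(x) = [1.0896, -3.1872, 3.8181, 2.0324]
||prox(x)|| = 5.4822
Step 4: Proximal objective.
0.5*||prox-x||^2 = 0.845
lambda*||prox|| = 7.1269
Total = 7.9718


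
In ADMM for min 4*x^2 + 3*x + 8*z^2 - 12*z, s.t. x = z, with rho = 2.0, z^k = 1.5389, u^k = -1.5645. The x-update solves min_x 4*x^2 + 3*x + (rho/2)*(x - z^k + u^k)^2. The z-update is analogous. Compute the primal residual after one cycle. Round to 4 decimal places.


ADMM iteration with rho = 2.0, z^k = 1.5389, u^k = -1.5645
Step 1: x-update.
Minimize 4*x^2 + 3*x + (2.0/2)*(x - 1.5389 - 1.5645)^2
FOC: (2*4 + 2.0)*x = -3 + 2.0*(1.5389 + 1.5645)
x^{k+1} = 0.3207
Step 2: z-update.
Minimize 8*z^2 - 12*z + (2.0/2)*(0.3207 - z - 1.5645)^2
FOC: (2*8 + 2.0)*z = 12 + 2.0*(0.3207 - 1.5645)
z^{k+1} = 0.5285
Step 3: u-update.
u^{k+1} = -1.5645 + 0.3207 - 0.5285 = -1.7723
Step 4: Primal residual = |0.3207 - 0.5285| = 0.2078


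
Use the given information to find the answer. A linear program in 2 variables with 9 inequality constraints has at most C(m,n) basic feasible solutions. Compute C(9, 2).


Each vertex corresponds to some choice of n active constraints out of m, so the number of vertices is at most C(m, n) = m! / (n!(m-n)!).
m = 9, n = 2
Numerator: 9 * 8
Denominator: 2! = 2
C(9, 2) = 36


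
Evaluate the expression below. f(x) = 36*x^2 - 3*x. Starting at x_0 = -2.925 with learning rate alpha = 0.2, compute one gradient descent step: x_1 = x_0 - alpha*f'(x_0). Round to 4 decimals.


We compute the gradient at x_0 and apply the update.
f'(x) = 72*x - 3
f'(-2.925) = 72*-2.925 - 3 = -213.6
x_1 = -2.925 - 0.2*-213.6 = 39.795


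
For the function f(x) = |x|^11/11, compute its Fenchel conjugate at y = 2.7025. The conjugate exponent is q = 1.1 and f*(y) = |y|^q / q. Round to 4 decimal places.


The conjugate exponent q satisfies 1/p + 1/q = 1.
p = 11, so q = 11/(11 - 1) = 1.1
|y|^q = 2.7025^1.1 = 2.985
f*(2.7025) = 2.985 / 1.1 = 2.7136


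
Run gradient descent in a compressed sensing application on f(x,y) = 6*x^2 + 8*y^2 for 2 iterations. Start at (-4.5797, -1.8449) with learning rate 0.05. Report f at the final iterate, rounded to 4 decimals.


Gradient descent on f(x,y) = 6*x^2 + 8*y^2.
Starting point: (-4.5797, -1.8449), alpha = 0.05
Step 1: grad_x = 2*6*-4.5797 = -54.9564, grad_y = 2*8*-1.8449 = -29.5184
  x_1 = -4.5797 - 0.05*-54.9564 = -1.8319
  y_1 = -1.8449 - 0.05*-29.5184 = -0.369
Step 2: grad_x = 2*6*-1.8319 = -21.9826, grad_y = 2*8*-0.369 = -5.9037
  x_2 = -1.8319 - 0.05*-21.9826 = -0.7328
  y_2 = -0.369 - 0.05*-5.9037 = -0.0738
f(-0.7328, -0.0738) = 6*(-0.7328)^2 + 8*(-0.0738)^2 = 3.2651


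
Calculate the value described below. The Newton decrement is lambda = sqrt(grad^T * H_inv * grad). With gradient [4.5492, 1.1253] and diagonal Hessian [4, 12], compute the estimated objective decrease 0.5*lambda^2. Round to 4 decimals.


Step 1: H is diagonal, so H^(-1) * g = [1.1373, 0.0938].
Step 2: g^T H^(-1) g = sum_i g_i^2 / H_ii
  = (4.5492)^2/4 + (1.1253)^2/12
  = 5.1738 + 0.1055 = 5.2793
Step 3: Objective decrease = 0.5 * g^T H^(-1) g = 2.6397


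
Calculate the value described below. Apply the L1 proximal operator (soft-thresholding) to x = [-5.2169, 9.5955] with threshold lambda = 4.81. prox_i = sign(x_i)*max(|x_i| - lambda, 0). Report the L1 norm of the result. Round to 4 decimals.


Soft-thresholding with lambda = 4.81:
prox(-5.2169) = sign(-5.2169)*max(|-5.2169| - 4.81, 0) = -0.4069
prox(9.5955) = sign(9.5955)*max(|9.5955| - 4.81, 0) = 4.7855
prox(x) = [-0.4069, 4.7855]
||prox(x)||_1 = 0.4069 + 4.7855 = 5.1924


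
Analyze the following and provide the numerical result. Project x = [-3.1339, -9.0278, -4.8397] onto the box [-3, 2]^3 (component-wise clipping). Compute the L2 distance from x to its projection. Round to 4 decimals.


Project each component onto [-3, 2].
clip(-3.1339) = -3.0, clip(-9.0278) = -3.0, clip(-4.8397) = -3.0
Projection = [-3.0, -3.0, -3.0]
Squared diffs: [0.0179, 36.3344, 3.3845]
Distance = sqrt(39.7368) = 6.3037


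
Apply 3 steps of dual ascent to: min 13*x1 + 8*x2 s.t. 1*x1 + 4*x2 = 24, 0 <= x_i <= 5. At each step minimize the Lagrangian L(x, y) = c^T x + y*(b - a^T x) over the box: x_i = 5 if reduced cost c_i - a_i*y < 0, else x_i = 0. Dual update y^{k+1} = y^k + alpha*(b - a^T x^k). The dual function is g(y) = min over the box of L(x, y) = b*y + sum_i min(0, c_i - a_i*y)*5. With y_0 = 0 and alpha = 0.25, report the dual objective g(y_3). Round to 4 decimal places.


Dual ascent for LP: min 13*x1 + 8*x2, 1*x1 + 4*x2 = 24, 0 <= x_i <= 5
Step 1: y^k = 0.0, reduced costs: (13.0, 8.0)
  x^k = (0.0, 0.0), subgradient = b - a^T x = 24.0
  y^{k+1} = 0.0 + 0.25*24.0 = 6.0
Step 2: y^k = 6.0, reduced costs: (7.0, -16.0)
  x^k = (0.0, 5.0), subgradient = b - a^T x = 4.0
  y^{k+1} = 6.0 + 0.25*4.0 = 7.0
Step 3: y^k = 7.0, reduced costs: (6.0, -20.0)
  x^k = (0.0, 5.0), subgradient = b - a^T x = 4.0
  y^{k+1} = 7.0 + 0.25*4.0 = 8.0
Dual objective at y_3 = 8.0: reduced costs (5.0, -24.0), box minimizer x = (0.0, 5.0)
g(y_3) = b*y + (c1 - a1*y)*x1 + (c2 - a2*y)*x2 = 24*8.0 + 5.0*0.0 + (-24.0)*5.0 = 192.0 + 0.0 - 120.0 = 72.0


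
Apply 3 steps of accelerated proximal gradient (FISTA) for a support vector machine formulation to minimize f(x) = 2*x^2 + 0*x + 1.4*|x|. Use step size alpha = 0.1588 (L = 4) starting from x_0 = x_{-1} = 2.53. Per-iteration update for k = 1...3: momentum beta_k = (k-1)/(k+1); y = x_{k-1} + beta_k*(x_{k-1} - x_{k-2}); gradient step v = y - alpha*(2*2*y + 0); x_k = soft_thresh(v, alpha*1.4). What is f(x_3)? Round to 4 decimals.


FISTA on f(x) = 2*x^2 + 0*x + 1.4*|x|
L = 4, alpha = 0.1588
Iteration 1: beta = 0.0, y = 2.53 + 0.0*(2.53 - 2.53) = 2.53
  grad(y) = 10.12, v = y - alpha*grad = 0.9229
  prox(v) = soft_thresh(0.9229, 0.2223) = 0.7006
Iteration 2: beta = 0.3333, y = 0.7006 + 0.3333*(0.7006 - 2.53) = 0.0908
  grad(y) = 0.3633, v = y - alpha*grad = 0.0331
  prox(v) = soft_thresh(0.0331, 0.2223) = 0.0
Iteration 3: beta = 0.5, y = 0.0 + 0.5*(0.0 - 0.7006) = -0.3503
  grad(y) = -1.4012, v = y - alpha*grad = -0.1278
  prox(v) = soft_thresh(-0.1278, 0.2223) = 0.0
f(x_3) = 2*0.0^2 + 0*0.0 + 1.4*|0.0| = 0.0


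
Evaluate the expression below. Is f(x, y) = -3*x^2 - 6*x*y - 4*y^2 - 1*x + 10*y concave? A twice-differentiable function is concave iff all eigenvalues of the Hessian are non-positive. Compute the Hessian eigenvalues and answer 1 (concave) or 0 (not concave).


The Hessian of f(x,y) = -3*x^2 - 6*x*y - 4*y^2 - 1*x + 10*y is:
H = [[-6, -6], [-6, -8]]
Trace = -6 - 8 = -14
Determinant = -6*-8 - (-6)^2 = 12
Discriminant = (-14)^2 - 4*12 = 148.0
Eigenvalues: lambda_1 = -13.0828, lambda_2 = -0.9172
The function is concave.

1


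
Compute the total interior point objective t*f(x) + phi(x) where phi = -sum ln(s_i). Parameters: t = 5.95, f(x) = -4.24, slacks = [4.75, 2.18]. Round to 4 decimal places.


Step 1: Compute log-barrier.
ln values: [1.5581, 0.7793]
phi = -(1.5581 + 0.7793) = -2.3375
Step 2: Compute augmented objective.
t*f(x) = 5.95*-4.24 = -25.228
Total = -25.228 - 2.3375 = -27.5655


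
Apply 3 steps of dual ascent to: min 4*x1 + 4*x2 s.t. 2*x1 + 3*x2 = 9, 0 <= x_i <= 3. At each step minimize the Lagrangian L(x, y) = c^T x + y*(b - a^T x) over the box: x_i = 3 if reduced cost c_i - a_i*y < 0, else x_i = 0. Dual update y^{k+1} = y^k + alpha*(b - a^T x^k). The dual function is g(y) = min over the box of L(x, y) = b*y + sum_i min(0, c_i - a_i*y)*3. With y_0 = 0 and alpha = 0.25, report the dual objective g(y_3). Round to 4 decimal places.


Dual ascent for LP: min 4*x1 + 4*x2, 2*x1 + 3*x2 = 9, 0 <= x_i <= 3
Step 1: y^k = 0.0, reduced costs: (4.0, 4.0)
  x^k = (0.0, 0.0), subgradient = b - a^T x = 9.0
  y^{k+1} = 0.0 + 0.25*9.0 = 2.25
Step 2: y^k = 2.25, reduced costs: (-0.5, -2.75)
  x^k = (3.0, 3.0), subgradient = b - a^T x = -6.0
  y^{k+1} = 2.25 + 0.25*-6.0 = 0.75
Step 3: y^k = 0.75, reduced costs: (2.5, 1.75)
  x^k = (0.0, 0.0), subgradient = b - a^T x = 9.0
  y^{k+1} = 0.75 + 0.25*9.0 = 3.0
Dual objective at y_3 = 3.0: reduced costs (-2.0, -5.0), box minimizer x = (3.0, 3.0)
g(y_3) = b*y + (c1 - a1*y)*x1 + (c2 - a2*y)*x2 = 9*3.0 + (-2.0)*3.0 + (-5.0)*3.0 = 27.0 - 6.0 - 15.0 = 6.0


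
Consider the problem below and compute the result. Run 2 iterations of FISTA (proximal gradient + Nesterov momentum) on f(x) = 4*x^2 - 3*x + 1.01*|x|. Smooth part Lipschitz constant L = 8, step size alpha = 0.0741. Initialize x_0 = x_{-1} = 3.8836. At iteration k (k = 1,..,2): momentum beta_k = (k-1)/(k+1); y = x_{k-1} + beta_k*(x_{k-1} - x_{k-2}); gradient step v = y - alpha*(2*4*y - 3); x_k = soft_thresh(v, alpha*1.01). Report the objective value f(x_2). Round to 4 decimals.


FISTA on f(x) = 4*x^2 - 3*x + 1.01*|x|
L = 8, alpha = 0.0741
Iteration 1: beta = 0.0, y = 3.8836 + 0.0*(3.8836 - 3.8836) = 3.8836
  grad(y) = 28.0688, v = y - alpha*grad = 1.8037
  prox(v) = soft_thresh(1.8037, 0.0748) = 1.7289
Iteration 2: beta = 0.3333, y = 1.7289 + 0.3333*(1.7289 - 3.8836) = 1.0106
  grad(y) = 5.0849, v = y - alpha*grad = 0.6338
  prox(v) = soft_thresh(0.6338, 0.0748) = 0.559
f(x_2) = 4*0.559^2 - 3*0.559 + 1.01*|0.559| = 0.1375


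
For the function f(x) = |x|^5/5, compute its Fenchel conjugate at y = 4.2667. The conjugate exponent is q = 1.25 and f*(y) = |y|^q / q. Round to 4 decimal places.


The conjugate exponent q satisfies 1/p + 1/q = 1.
p = 5, so q = 5/(5 - 1) = 1.25
|y|^q = 4.2667^1.25 = 6.1322
f*(4.2667) = 6.1322 / 1.25 = 4.9057


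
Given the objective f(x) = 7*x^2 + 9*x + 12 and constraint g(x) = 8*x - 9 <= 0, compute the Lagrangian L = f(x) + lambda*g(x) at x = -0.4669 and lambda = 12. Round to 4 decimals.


Step 1: Evaluate f(x).
f(-0.4669) = 7*(-0.4669)^2 + 9*(-0.4669) + 12 = 9.3239
Step 2: Evaluate g(x).
g(-0.4669) = 8*-0.4669 - 9 = -12.7352
Step 3: Compute Lagrangian.
L = 9.3239 + 12*-12.7352 = -143.4985
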